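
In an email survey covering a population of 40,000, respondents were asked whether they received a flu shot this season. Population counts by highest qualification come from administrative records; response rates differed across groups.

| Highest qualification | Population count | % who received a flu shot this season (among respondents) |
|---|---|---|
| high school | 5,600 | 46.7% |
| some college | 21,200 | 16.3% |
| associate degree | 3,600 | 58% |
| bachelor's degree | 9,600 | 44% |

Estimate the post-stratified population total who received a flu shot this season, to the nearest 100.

Estimated count per cell = population count × respondent percentage:
  high school: 5,600 × 46.7% = 2615.2
  some college: 21,200 × 16.3% = 3455.6
  associate degree: 3,600 × 58% = 2088
  bachelor's degree: 9,600 × 44% = 4224
Estimated total = 12382.8 → 12,400.

12,400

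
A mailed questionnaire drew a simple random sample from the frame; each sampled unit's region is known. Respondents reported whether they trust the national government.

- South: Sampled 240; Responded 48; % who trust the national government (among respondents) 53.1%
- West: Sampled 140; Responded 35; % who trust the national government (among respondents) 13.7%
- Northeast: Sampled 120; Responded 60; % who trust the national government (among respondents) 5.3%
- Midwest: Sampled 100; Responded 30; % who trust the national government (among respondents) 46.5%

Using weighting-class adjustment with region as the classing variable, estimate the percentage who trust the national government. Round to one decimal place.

33.2%

Class response rates: South 48/240 = 20%, West 35/140 = 25%, Northeast 60/120 = 50%, Midwest 30/100 = 30%.
With weight = n_sampled/n_responded per class, the weighted class total is n_sampled:
  South: 240 × 53.1 = 12,744
  West: 140 × 13.7 = 1918
  Northeast: 120 × 5.3 = 636
  Midwest: 100 × 46.5 = 4650
Adjusted estimate = 19,948 / 600 = 33.2467 → 33.2%.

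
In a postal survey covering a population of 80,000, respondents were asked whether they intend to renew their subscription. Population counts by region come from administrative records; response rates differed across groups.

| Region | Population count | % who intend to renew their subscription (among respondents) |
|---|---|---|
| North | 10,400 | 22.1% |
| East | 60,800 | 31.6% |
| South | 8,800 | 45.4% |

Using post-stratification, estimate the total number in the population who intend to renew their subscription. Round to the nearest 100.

Estimated count per cell = population count × respondent percentage:
  North: 10,400 × 22.1% = 2298.4
  East: 60,800 × 31.6% = 19212.8
  South: 8,800 × 45.4% = 3995.2
Estimated total = 25506.4 → 25,500.

25,500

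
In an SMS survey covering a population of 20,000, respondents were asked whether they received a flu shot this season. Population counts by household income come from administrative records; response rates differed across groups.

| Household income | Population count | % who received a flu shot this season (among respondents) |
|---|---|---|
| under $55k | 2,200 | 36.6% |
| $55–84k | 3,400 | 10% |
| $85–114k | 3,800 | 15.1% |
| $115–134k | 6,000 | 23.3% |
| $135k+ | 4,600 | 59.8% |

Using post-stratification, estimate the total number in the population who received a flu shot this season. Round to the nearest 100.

5,900

Apply each group's respondent rate to its population count:
  under $55k: 2,200 × 36.6% = 805.2
  $55–84k: 3,400 × 10% = 340
  $85–114k: 3,800 × 15.1% = 573.8
  $115–134k: 6,000 × 23.3% = 1398
  $135k+: 4,600 × 59.8% = 2750.8
Estimated total = 5867.8 → 5,900.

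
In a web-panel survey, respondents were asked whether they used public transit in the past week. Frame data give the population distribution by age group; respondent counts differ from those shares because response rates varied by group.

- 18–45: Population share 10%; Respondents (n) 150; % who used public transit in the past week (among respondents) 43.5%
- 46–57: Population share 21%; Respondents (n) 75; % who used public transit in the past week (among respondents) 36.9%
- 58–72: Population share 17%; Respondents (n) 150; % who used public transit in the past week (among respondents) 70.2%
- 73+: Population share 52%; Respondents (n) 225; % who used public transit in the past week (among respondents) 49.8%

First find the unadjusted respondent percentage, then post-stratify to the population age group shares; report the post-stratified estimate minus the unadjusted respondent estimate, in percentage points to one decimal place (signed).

Unadjusted (pooled respondent) estimate weights by respondent counts:
  (150/600)×43.5 + (75/600)×36.9 + (150/600)×70.2 + (225/600)×49.8 = 51.7125%
Post-stratified estimate weights by population shares:
  0.1×43.5 + 0.21×36.9 + 0.17×70.2 + 0.52×49.8 = 49.929%
Difference = 49.929 − 51.7125 = -1.7835 pp.

-1.8 percentage points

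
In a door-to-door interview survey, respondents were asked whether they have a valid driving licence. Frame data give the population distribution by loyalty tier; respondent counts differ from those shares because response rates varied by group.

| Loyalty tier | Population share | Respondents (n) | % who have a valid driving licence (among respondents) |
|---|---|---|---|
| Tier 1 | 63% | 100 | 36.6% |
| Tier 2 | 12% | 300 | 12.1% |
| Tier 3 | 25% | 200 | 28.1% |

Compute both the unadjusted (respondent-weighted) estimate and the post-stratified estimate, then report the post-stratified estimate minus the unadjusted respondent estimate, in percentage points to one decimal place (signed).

Naive respondent-only estimate (weights = respondent counts):
  (100/600)×36.6 + (300/600)×12.1 + (200/600)×28.1 = 21.5167%
Post-stratified estimate weights by population shares:
  0.63×36.6 + 0.12×12.1 + 0.25×28.1 = 31.535%
Difference = 31.535 − 21.5167 = 10.0183 pp.

+10.0 percentage points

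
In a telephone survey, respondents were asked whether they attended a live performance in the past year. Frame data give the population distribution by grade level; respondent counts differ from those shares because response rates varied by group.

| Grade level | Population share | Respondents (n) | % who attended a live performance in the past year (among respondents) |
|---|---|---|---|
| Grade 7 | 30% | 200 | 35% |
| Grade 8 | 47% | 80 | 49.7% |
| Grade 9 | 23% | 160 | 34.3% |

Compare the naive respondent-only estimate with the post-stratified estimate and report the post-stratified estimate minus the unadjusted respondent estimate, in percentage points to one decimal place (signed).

Naive respondent-only estimate (weights = respondent counts):
  (200/440)×35 + (80/440)×49.7 + (160/440)×34.3 = 37.4182%
Reweighting by population grade level shares:
  0.3×35 + 0.47×49.7 + 0.23×34.3 = 41.748%
Difference = 41.748 − 37.4182 = 4.3298 pp.

+4.3 percentage points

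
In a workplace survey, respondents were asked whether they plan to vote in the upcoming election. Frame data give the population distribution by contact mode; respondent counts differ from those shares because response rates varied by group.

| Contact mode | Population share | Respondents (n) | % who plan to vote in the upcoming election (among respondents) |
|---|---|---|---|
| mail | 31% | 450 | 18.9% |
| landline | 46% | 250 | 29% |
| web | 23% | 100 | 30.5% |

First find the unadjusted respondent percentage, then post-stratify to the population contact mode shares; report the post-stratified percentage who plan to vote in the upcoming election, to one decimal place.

26.2%

Unadjusted (pooled respondent) estimate weights by respondent counts:
  (450/800)×18.9 + (250/800)×29 + (100/800)×30.5 = 23.5063%
Post-stratified estimate weights by population shares:
  0.31×18.9 + 0.46×29 + 0.23×30.5 = 26.214%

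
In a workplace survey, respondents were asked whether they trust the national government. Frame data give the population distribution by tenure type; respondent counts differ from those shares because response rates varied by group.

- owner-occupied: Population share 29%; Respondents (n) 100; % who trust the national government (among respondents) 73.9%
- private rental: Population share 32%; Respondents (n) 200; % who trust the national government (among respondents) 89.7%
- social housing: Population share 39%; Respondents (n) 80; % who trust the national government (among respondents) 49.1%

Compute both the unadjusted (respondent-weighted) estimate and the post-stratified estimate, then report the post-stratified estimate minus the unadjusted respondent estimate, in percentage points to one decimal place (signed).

Naive respondent-only estimate (weights = respondent counts):
  (100/380)×73.9 + (200/380)×89.7 + (80/380)×49.1 = 76.9947%
Post-stratified estimate weights by population shares:
  0.29×73.9 + 0.32×89.7 + 0.39×49.1 = 69.284%
Difference = 69.284 − 76.9947 = -7.7107 pp.

-7.7 percentage points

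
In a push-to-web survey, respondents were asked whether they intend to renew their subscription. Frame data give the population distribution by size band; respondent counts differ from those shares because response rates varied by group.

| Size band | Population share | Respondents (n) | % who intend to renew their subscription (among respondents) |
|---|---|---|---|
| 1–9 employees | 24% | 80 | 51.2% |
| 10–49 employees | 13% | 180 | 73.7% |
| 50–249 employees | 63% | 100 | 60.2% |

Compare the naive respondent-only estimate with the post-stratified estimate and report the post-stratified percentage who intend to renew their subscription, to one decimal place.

59.8%

Unadjusted (pooled respondent) estimate weights by respondent counts:
  (80/360)×51.2 + (180/360)×73.7 + (100/360)×60.2 = 64.95%
Reweighting by population size band shares:
  0.24×51.2 + 0.13×73.7 + 0.63×60.2 = 59.795%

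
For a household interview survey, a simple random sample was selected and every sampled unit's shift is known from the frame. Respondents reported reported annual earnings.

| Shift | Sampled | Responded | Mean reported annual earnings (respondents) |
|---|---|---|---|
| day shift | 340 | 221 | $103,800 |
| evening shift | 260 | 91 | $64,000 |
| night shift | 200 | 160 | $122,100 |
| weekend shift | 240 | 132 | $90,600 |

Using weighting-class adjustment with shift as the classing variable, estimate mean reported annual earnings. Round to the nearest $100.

Response rates by class: day shift 221/340 = 65%, evening shift 91/260 = 35%, night shift 160/200 = 80%, weekend shift 132/240 = 55%.
Inverse-response-rate weighting restores each class to its sampled count, so class totals weight by n_sampled:
  day shift: 340 × 103,800 = 35,292,000
  evening shift: 260 × 64,000 = 16,640,000
  night shift: 200 × 122,100 = 24,420,000
  weekend shift: 240 × 90,600 = 21,744,000
Adjusted estimate = 98,096,000 / 1,040 = 94323.1 → $94,300.

$94,300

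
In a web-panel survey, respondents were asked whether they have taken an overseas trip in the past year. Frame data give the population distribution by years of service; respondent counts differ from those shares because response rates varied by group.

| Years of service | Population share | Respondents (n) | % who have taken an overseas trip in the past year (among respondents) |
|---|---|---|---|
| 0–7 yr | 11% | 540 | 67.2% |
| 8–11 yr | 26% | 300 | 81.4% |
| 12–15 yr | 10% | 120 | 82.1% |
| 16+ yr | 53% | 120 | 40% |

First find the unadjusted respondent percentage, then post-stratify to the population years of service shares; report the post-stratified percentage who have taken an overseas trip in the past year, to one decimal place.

58.0%

Unadjusted (pooled respondent) estimate weights by respondent counts:
  (540/1080)×67.2 + (300/1080)×81.4 + (120/1080)×82.1 + (120/1080)×40 = 69.7778%
Post-stratified estimate weights by population shares:
  0.11×67.2 + 0.26×81.4 + 0.1×82.1 + 0.53×40 = 57.966%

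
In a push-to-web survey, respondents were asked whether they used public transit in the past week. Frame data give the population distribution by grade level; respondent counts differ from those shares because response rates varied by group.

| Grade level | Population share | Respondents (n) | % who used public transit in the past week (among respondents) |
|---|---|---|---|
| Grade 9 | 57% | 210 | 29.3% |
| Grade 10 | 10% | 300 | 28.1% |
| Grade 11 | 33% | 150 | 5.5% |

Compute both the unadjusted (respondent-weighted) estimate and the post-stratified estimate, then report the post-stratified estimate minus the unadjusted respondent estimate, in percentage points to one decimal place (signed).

-2.0 percentage points

Naive respondent-only estimate (weights = respondent counts):
  (210/660)×29.3 + (300/660)×28.1 + (150/660)×5.5 = 23.3455%
Post-stratified estimate weights by population shares:
  0.57×29.3 + 0.1×28.1 + 0.33×5.5 = 21.326%
Difference = 21.326 − 23.3455 = -2.0195 pp.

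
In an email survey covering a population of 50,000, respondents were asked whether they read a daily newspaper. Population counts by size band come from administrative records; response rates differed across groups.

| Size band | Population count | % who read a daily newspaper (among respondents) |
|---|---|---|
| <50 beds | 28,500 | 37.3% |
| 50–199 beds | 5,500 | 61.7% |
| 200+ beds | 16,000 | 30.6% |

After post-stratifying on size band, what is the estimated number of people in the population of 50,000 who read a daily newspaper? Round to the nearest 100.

Each cell contributes its population count × the respondent rate:
  <50 beds: 28,500 × 37.3% = 10630.5
  50–199 beds: 5,500 × 61.7% = 3393.5
  200+ beds: 16,000 × 30.6% = 4896
Estimated total = 18,920 → 18,900.

18,900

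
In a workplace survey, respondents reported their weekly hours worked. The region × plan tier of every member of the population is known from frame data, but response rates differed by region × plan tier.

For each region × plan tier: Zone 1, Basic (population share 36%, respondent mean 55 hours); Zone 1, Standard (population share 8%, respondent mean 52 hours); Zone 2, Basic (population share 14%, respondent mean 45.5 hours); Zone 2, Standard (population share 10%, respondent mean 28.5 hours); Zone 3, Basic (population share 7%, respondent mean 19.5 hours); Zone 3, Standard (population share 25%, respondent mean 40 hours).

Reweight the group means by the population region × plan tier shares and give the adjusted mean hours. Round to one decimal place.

44.5

Each cell contributes population-share × respondent value:
  Zone 1, Basic: 0.36 × 55 = 19.8
  Zone 1, Standard: 0.08 × 52 = 4.16
  Zone 2, Basic: 0.14 × 45.5 = 6.37
  Zone 2, Standard: 0.1 × 28.5 = 2.85
  Zone 3, Basic: 0.07 × 19.5 = 1.365
  Zone 3, Standard: 0.25 × 40 = 10
Post-stratified estimate = 44.545 → 44.5.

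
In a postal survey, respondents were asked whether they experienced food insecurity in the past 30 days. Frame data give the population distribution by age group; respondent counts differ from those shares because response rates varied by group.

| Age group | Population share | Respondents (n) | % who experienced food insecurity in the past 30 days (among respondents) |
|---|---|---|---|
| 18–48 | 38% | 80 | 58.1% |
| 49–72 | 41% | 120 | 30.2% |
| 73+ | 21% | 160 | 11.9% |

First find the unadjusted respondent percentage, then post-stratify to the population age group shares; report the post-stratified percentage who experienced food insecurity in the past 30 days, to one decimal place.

Without adjustment, the pooled respondent share is:
  (80/360)×58.1 + (120/360)×30.2 + (160/360)×11.9 = 28.2667%
Post-stratifying to population shares instead:
  0.38×58.1 + 0.41×30.2 + 0.21×11.9 = 36.959%

37.0%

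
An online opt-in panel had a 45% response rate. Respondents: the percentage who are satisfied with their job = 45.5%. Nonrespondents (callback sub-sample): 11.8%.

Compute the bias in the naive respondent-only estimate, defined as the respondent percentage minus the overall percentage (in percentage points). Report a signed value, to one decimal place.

+18.5 percentage points

Nonresponse fraction = 1 − 0.45 = 0.55.
Bias = (nonresponse fraction) × (respondent percentage − nonrespondent percentage)
     = 0.55 × (45.5 − 11.8) = 0.55 × 33.7 = 18.535.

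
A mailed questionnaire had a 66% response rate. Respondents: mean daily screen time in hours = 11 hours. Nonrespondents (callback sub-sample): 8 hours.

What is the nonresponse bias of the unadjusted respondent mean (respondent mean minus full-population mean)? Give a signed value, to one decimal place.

+1.0

Nonresponse fraction = 1 − 0.66 = 0.34.
Bias = (nonresponse fraction) × (respondent mean − nonrespondent mean)
     = 0.34 × (11 − 8) = 0.34 × 3 = 1.02.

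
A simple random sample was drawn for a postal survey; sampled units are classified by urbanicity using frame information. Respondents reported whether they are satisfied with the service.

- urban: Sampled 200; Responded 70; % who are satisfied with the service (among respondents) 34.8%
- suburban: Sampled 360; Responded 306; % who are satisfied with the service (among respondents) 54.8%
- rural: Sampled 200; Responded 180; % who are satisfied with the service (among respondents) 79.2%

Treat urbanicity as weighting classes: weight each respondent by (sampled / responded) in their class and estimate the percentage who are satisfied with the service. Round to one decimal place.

Response rates by class: urban 70/200 = 35%, suburban 306/360 = 85%, rural 180/200 = 90%.
Each respondent's weight = sampled/responded in their class; summing within a class gives n_sampled, so:
  urban: 200 × 34.8 = 6960
  suburban: 360 × 54.8 = 19,728
  rural: 200 × 79.2 = 15,840
Adjusted estimate = 42,528 / 760 = 55.9579 → 56.0%.

56.0%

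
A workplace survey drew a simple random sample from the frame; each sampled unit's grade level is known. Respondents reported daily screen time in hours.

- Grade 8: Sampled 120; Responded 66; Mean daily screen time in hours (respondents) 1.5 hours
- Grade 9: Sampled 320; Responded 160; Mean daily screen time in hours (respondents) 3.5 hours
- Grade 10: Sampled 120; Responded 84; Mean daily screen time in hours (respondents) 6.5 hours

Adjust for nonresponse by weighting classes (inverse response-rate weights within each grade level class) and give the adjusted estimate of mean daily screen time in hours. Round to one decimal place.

3.7

Response rates by class: Grade 8 66/120 = 55%, Grade 9 160/320 = 50%, Grade 10 84/120 = 70%.
Weighting each respondent by the inverse class response rate inflates each class back to its sampled size, so the class weight is n_sampled:
  Grade 8: 120 × 1.5 = 180
  Grade 9: 320 × 3.5 = 1120
  Grade 10: 120 × 6.5 = 780
Adjusted estimate = 2080 / 560 = 3.71429 → 3.7.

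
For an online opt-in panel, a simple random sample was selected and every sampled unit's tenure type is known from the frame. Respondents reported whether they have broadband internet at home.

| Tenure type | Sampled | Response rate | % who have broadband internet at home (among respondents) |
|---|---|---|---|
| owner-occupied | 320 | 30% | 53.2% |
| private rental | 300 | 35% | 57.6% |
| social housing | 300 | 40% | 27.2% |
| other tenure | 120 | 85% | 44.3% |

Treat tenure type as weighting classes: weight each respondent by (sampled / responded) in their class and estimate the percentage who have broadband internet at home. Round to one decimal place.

Each respondent's weight = sampled/responded in their class; summing within a class gives n_sampled, so:
  owner-occupied: 320 × 53.2 = 17,024
  private rental: 300 × 57.6 = 17,280
  social housing: 300 × 27.2 = 8160
  other tenure: 120 × 44.3 = 5316
Adjusted estimate = 47,780 / 1,040 = 45.9423 → 45.9%.

45.9%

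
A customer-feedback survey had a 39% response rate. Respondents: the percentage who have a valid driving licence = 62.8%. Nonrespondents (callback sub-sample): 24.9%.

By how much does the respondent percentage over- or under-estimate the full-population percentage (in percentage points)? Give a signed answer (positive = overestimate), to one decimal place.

+23.1 percentage points

Nonresponse fraction = 1 − 0.39 = 0.61.
Bias = (nonresponse fraction) × (respondent percentage − nonrespondent percentage)
     = 0.61 × (62.8 − 24.9) = 0.61 × 37.9 = 23.119.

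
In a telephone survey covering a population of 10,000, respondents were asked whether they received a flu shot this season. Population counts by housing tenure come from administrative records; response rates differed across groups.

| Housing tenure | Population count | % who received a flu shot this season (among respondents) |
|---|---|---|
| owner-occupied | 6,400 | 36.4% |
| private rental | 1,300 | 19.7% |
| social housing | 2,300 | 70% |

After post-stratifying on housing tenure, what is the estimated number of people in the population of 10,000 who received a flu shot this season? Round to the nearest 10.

4,200

Each cell contributes its population count × the respondent rate:
  owner-occupied: 6,400 × 36.4% = 2329.6
  private rental: 1,300 × 19.7% = 256.1
  social housing: 2,300 × 70% = 1610
Estimated total = 4195.7 → 4,200.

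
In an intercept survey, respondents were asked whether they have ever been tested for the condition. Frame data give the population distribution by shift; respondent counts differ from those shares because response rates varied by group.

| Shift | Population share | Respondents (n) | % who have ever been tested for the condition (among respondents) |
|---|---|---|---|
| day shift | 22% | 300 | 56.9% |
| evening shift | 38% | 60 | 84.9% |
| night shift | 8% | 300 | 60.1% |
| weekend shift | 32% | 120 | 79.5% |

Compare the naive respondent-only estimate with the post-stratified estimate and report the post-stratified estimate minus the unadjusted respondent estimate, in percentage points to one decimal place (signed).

Unadjusted (pooled respondent) estimate weights by respondent counts:
  (300/780)×56.9 + (60/780)×84.9 + (300/780)×60.1 + (120/780)×79.5 = 63.7615%
Post-stratified estimate weights by population shares:
  0.22×56.9 + 0.38×84.9 + 0.08×60.1 + 0.32×79.5 = 75.028%
Difference = 75.028 − 63.7615 = 11.2665 pp.

+11.3 percentage points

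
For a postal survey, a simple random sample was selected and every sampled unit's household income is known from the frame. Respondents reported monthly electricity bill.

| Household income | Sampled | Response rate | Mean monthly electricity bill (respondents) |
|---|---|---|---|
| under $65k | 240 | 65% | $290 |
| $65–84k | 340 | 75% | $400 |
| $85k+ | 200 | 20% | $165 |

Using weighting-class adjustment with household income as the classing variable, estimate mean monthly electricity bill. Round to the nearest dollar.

$306

With weight = n_sampled/n_responded per class, the weighted class total is n_sampled:
  under $65k: 240 × 290 = 69,600
  $65–84k: 340 × 400 = 136,000
  $85k+: 200 × 165 = 33,000
Adjusted estimate = 238,600 / 780 = 305.897 → $306.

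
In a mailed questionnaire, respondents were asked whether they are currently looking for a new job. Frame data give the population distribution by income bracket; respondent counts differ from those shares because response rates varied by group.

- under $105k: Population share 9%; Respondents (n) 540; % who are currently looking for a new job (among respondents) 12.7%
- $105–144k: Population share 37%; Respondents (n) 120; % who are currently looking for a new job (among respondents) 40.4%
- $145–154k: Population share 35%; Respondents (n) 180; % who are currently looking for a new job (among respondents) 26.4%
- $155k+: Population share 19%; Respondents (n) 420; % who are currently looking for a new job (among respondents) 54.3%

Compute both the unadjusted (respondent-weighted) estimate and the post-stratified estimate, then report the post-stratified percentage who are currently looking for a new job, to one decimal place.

Unadjusted (pooled respondent) estimate weights by respondent counts:
  (540/1260)×12.7 + (120/1260)×40.4 + (180/1260)×26.4 + (420/1260)×54.3 = 31.1619%
Post-stratified estimate weights by population shares:
  0.09×12.7 + 0.37×40.4 + 0.35×26.4 + 0.19×54.3 = 35.648%

35.6%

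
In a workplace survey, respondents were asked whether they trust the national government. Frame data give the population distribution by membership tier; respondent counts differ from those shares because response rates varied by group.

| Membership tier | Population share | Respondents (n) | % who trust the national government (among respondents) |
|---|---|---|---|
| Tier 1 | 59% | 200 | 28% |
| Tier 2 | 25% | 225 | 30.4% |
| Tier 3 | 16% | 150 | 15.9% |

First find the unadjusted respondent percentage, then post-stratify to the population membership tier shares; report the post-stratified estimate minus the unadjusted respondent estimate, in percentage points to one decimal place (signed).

+0.9 percentage points

Unadjusted (pooled respondent) estimate weights by respondent counts:
  (200/575)×28 + (225/575)×30.4 + (150/575)×15.9 = 25.7826%
Post-stratified estimate weights by population shares:
  0.59×28 + 0.25×30.4 + 0.16×15.9 = 26.664%
Difference = 26.664 − 25.7826 = 0.8814 pp.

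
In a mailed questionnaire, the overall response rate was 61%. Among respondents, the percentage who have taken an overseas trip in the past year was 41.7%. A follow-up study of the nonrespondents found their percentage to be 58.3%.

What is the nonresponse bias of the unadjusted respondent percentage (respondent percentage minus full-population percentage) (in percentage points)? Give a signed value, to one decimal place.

-6.5 percentage points

Nonresponse fraction = 1 − 0.61 = 0.39.
Bias = (nonresponse fraction) × (respondent percentage − nonrespondent percentage)
     = 0.39 × (41.7 − 58.3) = 0.39 × -16.6 = -6.474.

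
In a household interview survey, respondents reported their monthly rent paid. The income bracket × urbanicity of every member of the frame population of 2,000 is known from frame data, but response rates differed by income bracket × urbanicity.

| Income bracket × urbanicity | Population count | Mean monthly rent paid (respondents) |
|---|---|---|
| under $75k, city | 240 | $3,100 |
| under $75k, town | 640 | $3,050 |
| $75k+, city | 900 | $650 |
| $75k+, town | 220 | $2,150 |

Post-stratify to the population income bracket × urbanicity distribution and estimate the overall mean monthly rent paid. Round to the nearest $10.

$1,880

Each cell contributes population-share × respondent value:
  under $75k, city: (240/2,000) × 3100 = 372
  under $75k, town: (640/2,000) × 3050 = 976
  $75k+, city: (900/2,000) × 650 = 292.5
  $75k+, town: (220/2,000) × 2150 = 236.5
Post-stratified estimate = 1877 → $1,880.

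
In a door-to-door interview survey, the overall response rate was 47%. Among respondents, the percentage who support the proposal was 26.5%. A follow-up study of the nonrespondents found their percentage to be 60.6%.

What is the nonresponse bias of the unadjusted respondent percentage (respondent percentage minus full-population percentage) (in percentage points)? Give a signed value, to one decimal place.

Nonresponse fraction = 1 − 0.47 = 0.53.
Bias = (nonresponse fraction) × (respondent percentage − nonrespondent percentage)
     = 0.53 × (26.5 − 60.6) = 0.53 × -34.1 = -18.073.

-18.1 percentage points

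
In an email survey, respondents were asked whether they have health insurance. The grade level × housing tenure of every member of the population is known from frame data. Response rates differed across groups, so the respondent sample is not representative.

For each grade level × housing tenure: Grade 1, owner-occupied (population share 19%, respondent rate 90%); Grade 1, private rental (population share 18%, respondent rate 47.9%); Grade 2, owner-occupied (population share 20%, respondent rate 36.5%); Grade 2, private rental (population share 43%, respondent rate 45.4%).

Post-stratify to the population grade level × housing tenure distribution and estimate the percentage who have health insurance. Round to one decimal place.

52.5%

Each cell contributes population-share × respondent value:
  Grade 1, owner-occupied: 0.19 × 90 = 17.1
  Grade 1, private rental: 0.18 × 47.9 = 8.622
  Grade 2, owner-occupied: 0.2 × 36.5 = 7.3
  Grade 2, private rental: 0.43 × 45.4 = 19.522
Post-stratified estimate = 52.544 → 52.5%.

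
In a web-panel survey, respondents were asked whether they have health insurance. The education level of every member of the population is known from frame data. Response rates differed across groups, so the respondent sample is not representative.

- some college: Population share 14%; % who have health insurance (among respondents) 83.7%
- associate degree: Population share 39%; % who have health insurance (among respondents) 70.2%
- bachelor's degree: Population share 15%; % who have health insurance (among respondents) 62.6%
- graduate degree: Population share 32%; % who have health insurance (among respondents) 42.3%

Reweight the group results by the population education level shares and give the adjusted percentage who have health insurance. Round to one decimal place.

62.0%

Weight each group's respondent value by its population share:
  some college: 0.14 × 83.7 = 11.718
  associate degree: 0.39 × 70.2 = 27.378
  bachelor's degree: 0.15 × 62.6 = 9.39
  graduate degree: 0.32 × 42.3 = 13.536
Post-stratified estimate = 62.022 → 62.0%.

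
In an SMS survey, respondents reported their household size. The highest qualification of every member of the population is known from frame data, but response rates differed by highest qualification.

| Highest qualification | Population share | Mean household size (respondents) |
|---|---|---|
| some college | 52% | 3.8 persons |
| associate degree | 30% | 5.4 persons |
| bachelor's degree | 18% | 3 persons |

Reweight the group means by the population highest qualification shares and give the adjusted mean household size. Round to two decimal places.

4.14

Each cell contributes population-share × respondent value:
  some college: 0.52 × 3.8 = 1.976
  associate degree: 0.3 × 5.4 = 1.62
  bachelor's degree: 0.18 × 3 = 0.54
Post-stratified estimate = 4.136 → 4.14.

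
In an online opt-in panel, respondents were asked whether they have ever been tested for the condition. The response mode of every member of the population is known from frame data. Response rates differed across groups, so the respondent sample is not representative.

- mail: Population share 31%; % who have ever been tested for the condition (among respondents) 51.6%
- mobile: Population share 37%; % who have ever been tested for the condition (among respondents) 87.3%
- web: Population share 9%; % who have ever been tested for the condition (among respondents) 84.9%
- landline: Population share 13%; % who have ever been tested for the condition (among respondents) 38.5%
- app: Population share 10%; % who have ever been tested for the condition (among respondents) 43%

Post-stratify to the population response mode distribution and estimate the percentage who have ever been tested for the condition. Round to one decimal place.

Each cell contributes population-share × respondent value:
  mail: 0.31 × 51.6 = 15.996
  mobile: 0.37 × 87.3 = 32.301
  web: 0.09 × 84.9 = 7.641
  landline: 0.13 × 38.5 = 5.005
  app: 0.1 × 43 = 4.3
Post-stratified estimate = 65.243 → 65.2%.

65.2%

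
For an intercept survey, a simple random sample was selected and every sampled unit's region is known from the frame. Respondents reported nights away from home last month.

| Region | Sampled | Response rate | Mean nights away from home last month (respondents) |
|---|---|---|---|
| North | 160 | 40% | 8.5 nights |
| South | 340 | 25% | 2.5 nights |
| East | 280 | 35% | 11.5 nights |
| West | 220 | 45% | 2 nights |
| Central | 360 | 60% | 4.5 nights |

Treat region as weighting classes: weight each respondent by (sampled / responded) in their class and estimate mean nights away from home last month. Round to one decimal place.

Weighting each respondent by the inverse class response rate inflates each class back to its sampled size, so the class weight is n_sampled:
  North: 160 × 8.5 = 1360
  South: 340 × 2.5 = 850
  East: 280 × 11.5 = 3220
  West: 220 × 2 = 440
  Central: 360 × 4.5 = 1620
Adjusted estimate = 7490 / 1,360 = 5.50735 → 5.5.

5.5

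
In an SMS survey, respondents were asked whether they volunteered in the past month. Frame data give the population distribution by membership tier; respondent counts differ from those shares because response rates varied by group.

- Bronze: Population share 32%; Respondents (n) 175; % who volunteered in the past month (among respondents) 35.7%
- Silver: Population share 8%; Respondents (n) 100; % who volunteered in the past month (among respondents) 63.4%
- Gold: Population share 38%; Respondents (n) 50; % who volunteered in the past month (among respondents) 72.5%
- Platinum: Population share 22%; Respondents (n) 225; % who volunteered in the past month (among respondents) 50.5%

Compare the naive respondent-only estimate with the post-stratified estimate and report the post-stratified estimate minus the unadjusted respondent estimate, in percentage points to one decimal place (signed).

+5.0 percentage points

Unadjusted (pooled respondent) estimate weights by respondent counts:
  (175/550)×35.7 + (100/550)×63.4 + (50/550)×72.5 + (225/550)×50.5 = 50.1364%
Post-stratifying to population shares instead:
  0.32×35.7 + 0.08×63.4 + 0.38×72.5 + 0.22×50.5 = 55.156%
Difference = 55.156 − 50.1364 = 5.0196 pp.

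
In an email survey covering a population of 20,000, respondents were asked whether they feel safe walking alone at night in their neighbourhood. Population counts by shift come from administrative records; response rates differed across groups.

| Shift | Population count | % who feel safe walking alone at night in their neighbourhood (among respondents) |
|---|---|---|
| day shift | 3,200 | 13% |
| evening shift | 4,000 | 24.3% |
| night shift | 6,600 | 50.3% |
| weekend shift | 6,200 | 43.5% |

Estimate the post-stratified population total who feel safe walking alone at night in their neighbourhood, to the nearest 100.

Estimated count per cell = population count × respondent percentage:
  day shift: 3,200 × 13% = 416
  evening shift: 4,000 × 24.3% = 972
  night shift: 6,600 × 50.3% = 3319.8
  weekend shift: 6,200 × 43.5% = 2697
Estimated total = 7404.8 → 7,400.

7,400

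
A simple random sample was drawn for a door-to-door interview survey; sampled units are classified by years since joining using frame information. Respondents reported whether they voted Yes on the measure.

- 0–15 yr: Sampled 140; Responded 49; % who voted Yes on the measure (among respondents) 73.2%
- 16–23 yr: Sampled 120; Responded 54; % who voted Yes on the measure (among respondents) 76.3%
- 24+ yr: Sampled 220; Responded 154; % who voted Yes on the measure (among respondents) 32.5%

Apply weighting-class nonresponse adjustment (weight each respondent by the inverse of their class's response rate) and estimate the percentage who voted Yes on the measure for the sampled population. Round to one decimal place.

55.3%

Response rates by class: 0–15 yr 49/140 = 35%, 16–23 yr 54/120 = 45%, 24+ yr 154/220 = 70%.
Each respondent's weight = sampled/responded in their class; summing within a class gives n_sampled, so:
  0–15 yr: 140 × 73.2 = 10,248
  16–23 yr: 120 × 76.3 = 9156
  24+ yr: 220 × 32.5 = 7150
Adjusted estimate = 26,554 / 480 = 55.3208 → 55.3%.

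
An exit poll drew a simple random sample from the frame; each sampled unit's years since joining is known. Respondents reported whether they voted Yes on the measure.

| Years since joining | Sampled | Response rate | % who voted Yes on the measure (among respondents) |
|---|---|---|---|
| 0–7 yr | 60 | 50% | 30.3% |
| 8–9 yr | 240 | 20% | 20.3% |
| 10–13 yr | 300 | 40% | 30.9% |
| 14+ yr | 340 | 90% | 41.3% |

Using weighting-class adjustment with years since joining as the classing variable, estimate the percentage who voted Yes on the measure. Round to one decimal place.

31.9%

Weighting each respondent by the inverse class response rate inflates each class back to its sampled size, so the class weight is n_sampled:
  0–7 yr: 60 × 30.3 = 1818
  8–9 yr: 240 × 20.3 = 4872
  10–13 yr: 300 × 30.9 = 9270
  14+ yr: 340 × 41.3 = 14042
Adjusted estimate = 30,002 / 940 = 31.917 → 31.9%.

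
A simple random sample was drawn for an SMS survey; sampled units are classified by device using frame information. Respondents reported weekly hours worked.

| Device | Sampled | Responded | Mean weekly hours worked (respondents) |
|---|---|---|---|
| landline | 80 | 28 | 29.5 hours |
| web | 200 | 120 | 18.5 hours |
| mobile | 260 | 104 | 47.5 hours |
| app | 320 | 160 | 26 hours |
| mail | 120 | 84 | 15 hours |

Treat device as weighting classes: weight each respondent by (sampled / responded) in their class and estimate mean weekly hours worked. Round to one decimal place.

Response rates by class: landline 28/80 = 35%, web 120/200 = 60%, mobile 104/260 = 40%, app 160/320 = 50%, mail 84/120 = 70%.
Weighting each respondent by the inverse class response rate inflates each class back to its sampled size, so the class weight is n_sampled:
  landline: 80 × 29.5 = 2360
  web: 200 × 18.5 = 3700
  mobile: 260 × 47.5 = 12,350
  app: 320 × 26 = 8320
  mail: 120 × 15 = 1800
Adjusted estimate = 28,530 / 980 = 29.1122 → 29.1.

29.1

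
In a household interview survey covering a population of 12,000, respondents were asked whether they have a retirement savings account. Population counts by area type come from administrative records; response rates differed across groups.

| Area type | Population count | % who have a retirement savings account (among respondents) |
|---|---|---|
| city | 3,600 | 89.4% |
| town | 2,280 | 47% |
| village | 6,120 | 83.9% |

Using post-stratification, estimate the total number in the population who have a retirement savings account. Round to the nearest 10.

9,420

Each cell contributes its population count × the respondent rate:
  city: 3,600 × 89.4% = 3218.4
  town: 2,280 × 47% = 1071.6
  village: 6,120 × 83.9% = 5134.68
Estimated total = 9424.68 → 9,420.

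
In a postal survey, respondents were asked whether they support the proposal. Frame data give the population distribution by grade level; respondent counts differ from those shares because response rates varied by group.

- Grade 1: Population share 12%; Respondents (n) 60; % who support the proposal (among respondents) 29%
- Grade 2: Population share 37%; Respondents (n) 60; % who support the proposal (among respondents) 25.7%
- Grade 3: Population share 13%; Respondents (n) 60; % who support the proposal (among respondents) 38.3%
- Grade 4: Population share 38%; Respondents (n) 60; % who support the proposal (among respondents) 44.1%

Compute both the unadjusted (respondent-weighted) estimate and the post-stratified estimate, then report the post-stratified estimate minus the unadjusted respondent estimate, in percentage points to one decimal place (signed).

+0.5 percentage points

Naive respondent-only estimate (weights = respondent counts):
  (60/240)×29 + (60/240)×25.7 + (60/240)×38.3 + (60/240)×44.1 = 34.275%
Post-stratified estimate weights by population shares:
  0.12×29 + 0.37×25.7 + 0.13×38.3 + 0.38×44.1 = 34.726%
Difference = 34.726 − 34.275 = 0.451 pp.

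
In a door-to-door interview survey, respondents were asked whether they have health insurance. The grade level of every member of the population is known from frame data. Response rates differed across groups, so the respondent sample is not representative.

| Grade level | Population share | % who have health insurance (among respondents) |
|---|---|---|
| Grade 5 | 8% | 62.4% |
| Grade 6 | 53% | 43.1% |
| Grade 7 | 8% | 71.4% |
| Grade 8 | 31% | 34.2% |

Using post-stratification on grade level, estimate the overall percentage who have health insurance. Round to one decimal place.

44.1%

Each cell contributes population-share × respondent value:
  Grade 5: 0.08 × 62.4 = 4.992
  Grade 6: 0.53 × 43.1 = 22.843
  Grade 7: 0.08 × 71.4 = 5.712
  Grade 8: 0.31 × 34.2 = 10.602
Post-stratified estimate = 44.149 → 44.1%.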